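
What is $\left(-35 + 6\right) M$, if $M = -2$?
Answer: $58$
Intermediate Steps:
$\left(-35 + 6\right) M = \left(-35 + 6\right) \left(-2\right) = \left(-29\right) \left(-2\right) = 58$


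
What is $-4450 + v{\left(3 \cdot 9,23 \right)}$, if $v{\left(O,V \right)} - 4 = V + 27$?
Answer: $-4396$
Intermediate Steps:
$v{\left(O,V \right)} = 31 + V$ ($v{\left(O,V \right)} = 4 + \left(V + 27\right) = 4 + \left(27 + V\right) = 31 + V$)
$-4450 + v{\left(3 \cdot 9,23 \right)} = -4450 + \left(31 + 23\right) = -4450 + 54 = -4396$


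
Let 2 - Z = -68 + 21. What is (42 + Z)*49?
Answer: 4459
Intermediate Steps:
Z = 49 (Z = 2 - (-68 + 21) = 2 - 1*(-47) = 2 + 47 = 49)
(42 + Z)*49 = (42 + 49)*49 = 91*49 = 4459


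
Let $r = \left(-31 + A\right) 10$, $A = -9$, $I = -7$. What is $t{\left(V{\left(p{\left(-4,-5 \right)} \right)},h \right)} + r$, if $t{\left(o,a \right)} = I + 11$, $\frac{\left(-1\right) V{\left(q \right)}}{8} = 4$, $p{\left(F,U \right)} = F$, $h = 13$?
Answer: $-396$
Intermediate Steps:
$V{\left(q \right)} = -32$ ($V{\left(q \right)} = \left(-8\right) 4 = -32$)
$t{\left(o,a \right)} = 4$ ($t{\left(o,a \right)} = -7 + 11 = 4$)
$r = -400$ ($r = \left(-31 - 9\right) 10 = \left(-40\right) 10 = -400$)
$t{\left(V{\left(p{\left(-4,-5 \right)} \right)},h \right)} + r = 4 - 400 = -396$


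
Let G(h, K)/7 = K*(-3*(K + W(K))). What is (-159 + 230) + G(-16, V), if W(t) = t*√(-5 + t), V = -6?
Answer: -685 - 756*I*√11 ≈ -685.0 - 2507.4*I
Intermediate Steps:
G(h, K) = 7*K*(-3*K - 3*K*√(-5 + K)) (G(h, K) = 7*(K*(-3*(K + K*√(-5 + K)))) = 7*(K*(-3*K - 3*K*√(-5 + K))) = 7*K*(-3*K - 3*K*√(-5 + K)))
(-159 + 230) + G(-16, V) = (-159 + 230) - 21*(-6)²*(1 + √(-5 - 6)) = 71 - 21*36*(1 + √(-11)) = 71 - 21*36*(1 + I*√11) = 71 + (-756 - 756*I*√11) = -685 - 756*I*√11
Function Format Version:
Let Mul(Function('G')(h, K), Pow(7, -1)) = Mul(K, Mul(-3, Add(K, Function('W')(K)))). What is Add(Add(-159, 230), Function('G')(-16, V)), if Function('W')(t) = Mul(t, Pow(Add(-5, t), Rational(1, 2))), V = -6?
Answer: Add(-685, Mul(-756, I, Pow(11, Rational(1, 2)))) ≈ Add(-685.00, Mul(-2507.4, I))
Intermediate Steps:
Function('G')(h, K) = Mul(7, K, Add(Mul(-3, K), Mul(-3, K, Pow(Add(-5, K), Rational(1, 2))))) (Function('G')(h, K) = Mul(7, Mul(K, Mul(-3, Add(K, Mul(K, Pow(Add(-5, K), Rational(1, 2))))))) = Mul(7, Mul(K, Add(Mul(-3, K), Mul(-3, K, Pow(Add(-5, K), Rational(1, 2)))))) = Mul(7, K, Add(Mul(-3, K), Mul(-3, K, Pow(Add(-5, K), Rational(1, 2))))))
Add(Add(-159, 230), Function('G')(-16, V)) = Add(Add(-159, 230), Mul(-21, Pow(-6, 2), Add(1, Pow(Add(-5, -6), Rational(1, 2))))) = Add(71, Mul(-21, 36, Add(1, Pow(-11, Rational(1, 2))))) = Add(71, Mul(-21, 36, Add(1, Mul(I, Pow(11, Rational(1, 2)))))) = Add(71, Add(-756, Mul(-756, I, Pow(11, Rational(1, 2))))) = Add(-685, Mul(-756, I, Pow(11, Rational(1, 2))))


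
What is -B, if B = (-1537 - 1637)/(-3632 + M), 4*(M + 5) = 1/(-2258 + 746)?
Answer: -19196352/21996577 ≈ -0.87270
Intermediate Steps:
M = -30241/6048 (M = -5 + 1/(4*(-2258 + 746)) = -5 + (1/4)/(-1512) = -5 + (1/4)*(-1/1512) = -5 - 1/6048 = -30241/6048 ≈ -5.0002)
B = 19196352/21996577 (B = (-1537 - 1637)/(-3632 - 30241/6048) = -3174/(-21996577/6048) = -3174*(-6048/21996577) = 19196352/21996577 ≈ 0.87270)
-B = -1*19196352/21996577 = -19196352/21996577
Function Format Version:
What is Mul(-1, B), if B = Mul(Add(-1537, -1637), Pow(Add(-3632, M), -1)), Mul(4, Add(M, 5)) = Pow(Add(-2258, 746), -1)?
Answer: Rational(-19196352, 21996577) ≈ -0.87270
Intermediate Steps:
M = Rational(-30241, 6048) (M = Add(-5, Mul(Rational(1, 4), Pow(Add(-2258, 746), -1))) = Add(-5, Mul(Rational(1, 4), Pow(-1512, -1))) = Add(-5, Mul(Rational(1, 4), Rational(-1, 1512))) = Add(-5, Rational(-1, 6048)) = Rational(-30241, 6048) ≈ -5.0002)
B = Rational(19196352, 21996577) (B = Mul(Add(-1537, -1637), Pow(Add(-3632, Rational(-30241, 6048)), -1)) = Mul(-3174, Pow(Rational(-21996577, 6048), -1)) = Mul(-3174, Rational(-6048, 21996577)) = Rational(19196352, 21996577) ≈ 0.87270)
Mul(-1, B) = Mul(-1, Rational(19196352, 21996577)) = Rational(-19196352, 21996577)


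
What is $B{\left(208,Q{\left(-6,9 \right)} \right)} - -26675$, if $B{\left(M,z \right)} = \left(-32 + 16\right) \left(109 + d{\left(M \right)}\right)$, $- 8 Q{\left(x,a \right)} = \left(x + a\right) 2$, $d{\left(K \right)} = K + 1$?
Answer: $21587$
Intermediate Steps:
$d{\left(K \right)} = 1 + K$
$Q{\left(x,a \right)} = - \frac{a}{4} - \frac{x}{4}$ ($Q{\left(x,a \right)} = - \frac{\left(x + a\right) 2}{8} = - \frac{\left(a + x\right) 2}{8} = - \frac{2 a + 2 x}{8} = - \frac{a}{4} - \frac{x}{4}$)
$B{\left(M,z \right)} = -1760 - 16 M$ ($B{\left(M,z \right)} = \left(-32 + 16\right) \left(109 + \left(1 + M\right)\right) = - 16 \left(110 + M\right) = -1760 - 16 M$)
$B{\left(208,Q{\left(-6,9 \right)} \right)} - -26675 = \left(-1760 - 3328\right) - -26675 = \left(-1760 - 3328\right) + 26675 = -5088 + 26675 = 21587$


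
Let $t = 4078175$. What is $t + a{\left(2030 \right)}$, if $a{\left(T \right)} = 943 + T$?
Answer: $4081148$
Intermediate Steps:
$t + a{\left(2030 \right)} = 4078175 + \left(943 + 2030\right) = 4078175 + 2973 = 4081148$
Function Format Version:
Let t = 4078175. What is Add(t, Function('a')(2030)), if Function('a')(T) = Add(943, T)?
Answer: 4081148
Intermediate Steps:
Add(t, Function('a')(2030)) = Add(4078175, Add(943, 2030)) = Add(4078175, 2973) = 4081148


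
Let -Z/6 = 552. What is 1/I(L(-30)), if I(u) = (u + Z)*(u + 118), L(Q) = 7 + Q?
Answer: -1/316825 ≈ -3.1563e-6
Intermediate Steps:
Z = -3312 (Z = -6*552 = -3312)
I(u) = (-3312 + u)*(118 + u) (I(u) = (u - 3312)*(u + 118) = (-3312 + u)*(118 + u))
1/I(L(-30)) = 1/(-390816 + (7 - 30)² - 3194*(7 - 30)) = 1/(-390816 + (-23)² - 3194*(-23)) = 1/(-390816 + 529 + 73462) = 1/(-316825) = -1/316825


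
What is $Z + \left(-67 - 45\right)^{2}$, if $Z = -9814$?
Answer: $2730$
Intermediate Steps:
$Z + \left(-67 - 45\right)^{2} = -9814 + \left(-67 - 45\right)^{2} = -9814 + \left(-112\right)^{2} = -9814 + 12544 = 2730$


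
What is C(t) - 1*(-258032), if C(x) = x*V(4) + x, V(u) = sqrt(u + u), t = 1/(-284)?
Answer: 73281087/284 - sqrt(2)/142 ≈ 2.5803e+5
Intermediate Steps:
t = -1/284 ≈ -0.0035211
V(u) = sqrt(2)*sqrt(u) (V(u) = sqrt(2*u) = sqrt(2)*sqrt(u))
C(x) = x + 2*x*sqrt(2) (C(x) = x*(sqrt(2)*sqrt(4)) + x = x*(sqrt(2)*2) + x = x*(2*sqrt(2)) + x = 2*x*sqrt(2) + x = x + 2*x*sqrt(2))
C(t) - 1*(-258032) = -(1 + 2*sqrt(2))/284 - 1*(-258032) = (-1/284 - sqrt(2)/142) + 258032 = 73281087/284 - sqrt(2)/142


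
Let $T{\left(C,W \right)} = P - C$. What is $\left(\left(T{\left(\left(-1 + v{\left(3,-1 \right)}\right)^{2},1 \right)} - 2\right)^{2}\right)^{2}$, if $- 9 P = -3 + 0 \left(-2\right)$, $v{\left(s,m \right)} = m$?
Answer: $\frac{83521}{81} \approx 1031.1$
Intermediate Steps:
$P = \frac{1}{3}$ ($P = - \frac{-3 + 0 \left(-2\right)}{9} = - \frac{-3 + 0}{9} = \left(- \frac{1}{9}\right) \left(-3\right) = \frac{1}{3} \approx 0.33333$)
$T{\left(C,W \right)} = \frac{1}{3} - C$
$\left(\left(T{\left(\left(-1 + v{\left(3,-1 \right)}\right)^{2},1 \right)} - 2\right)^{2}\right)^{2} = \left(\left(\left(\frac{1}{3} - \left(-1 - 1\right)^{2}\right) - 2\right)^{2}\right)^{2} = \left(\left(\left(\frac{1}{3} - \left(-2\right)^{2}\right) + \left(-2 + 0\right)\right)^{2}\right)^{2} = \left(\left(\left(\frac{1}{3} - 4\right) - 2\right)^{2}\right)^{2} = \left(\left(- \frac{11}{3} - 2\right)^{2}\right)^{2} = \left(\left(- \frac{17}{3}\right)^{2}\right)^{2} = \left(\frac{289}{9}\right)^{2} = \frac{83521}{81}$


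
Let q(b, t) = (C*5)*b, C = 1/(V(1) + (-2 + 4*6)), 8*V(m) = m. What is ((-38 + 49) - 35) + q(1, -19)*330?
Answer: 2984/59 ≈ 50.576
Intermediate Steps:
V(m) = m/8
C = 8/177 (C = 1/((1/8)*1 + (-2 + 4*6)) = 1/(1/8 + (-2 + 24)) = 1/(1/8 + 22) = 1/(177/8) = 8/177 ≈ 0.045198)
q(b, t) = 40*b/177 (q(b, t) = ((8/177)*5)*b = 40*b/177)
((-38 + 49) - 35) + q(1, -19)*330 = ((-38 + 49) - 35) + ((40/177)*1)*330 = (11 - 35) + (40/177)*330 = -24 + 4400/59 = 2984/59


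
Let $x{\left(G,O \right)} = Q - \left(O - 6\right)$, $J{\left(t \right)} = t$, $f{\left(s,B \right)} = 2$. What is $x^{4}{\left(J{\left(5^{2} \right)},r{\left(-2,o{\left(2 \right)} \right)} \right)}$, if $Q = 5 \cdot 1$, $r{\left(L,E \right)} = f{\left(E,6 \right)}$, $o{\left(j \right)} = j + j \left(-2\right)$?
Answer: $6561$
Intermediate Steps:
$o{\left(j \right)} = - j$ ($o{\left(j \right)} = j - 2 j = - j$)
$r{\left(L,E \right)} = 2$
$Q = 5$
$x{\left(G,O \right)} = 11 - O$ ($x{\left(G,O \right)} = 5 - \left(O - 6\right) = 5 - \left(-6 + O\right) = 11 - O$)
$x^{4}{\left(J{\left(5^{2} \right)},r{\left(-2,o{\left(2 \right)} \right)} \right)} = \left(11 - 2\right)^{4} = 9^{4} = 6561$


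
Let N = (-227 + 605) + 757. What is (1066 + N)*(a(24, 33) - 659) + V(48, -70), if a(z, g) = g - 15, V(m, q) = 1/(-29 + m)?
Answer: -26805978/19 ≈ -1.4108e+6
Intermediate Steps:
N = 1135 (N = 378 + 757 = 1135)
a(z, g) = -15 + g
(1066 + N)*(a(24, 33) - 659) + V(48, -70) = (1066 + 1135)*((-15 + 33) - 659) + 1/(-29 + 48) = 2201*(18 - 659) + 1/19 = 2201*(-641) + 1/19 = -1410841 + 1/19 = -26805978/19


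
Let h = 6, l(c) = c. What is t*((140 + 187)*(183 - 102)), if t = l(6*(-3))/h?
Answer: -79461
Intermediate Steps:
t = -3 (t = (6*(-3))/6 = -18*1/6 = -3)
t*((140 + 187)*(183 - 102)) = -3*(140 + 187)*(183 - 102) = -981*81 = -3*26487 = -79461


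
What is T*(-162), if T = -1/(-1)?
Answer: -162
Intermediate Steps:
T = 1 (T = -1*(-1) = 1)
T*(-162) = 1*(-162) = -162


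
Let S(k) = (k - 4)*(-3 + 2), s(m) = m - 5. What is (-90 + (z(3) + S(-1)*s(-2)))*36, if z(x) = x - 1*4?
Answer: -4536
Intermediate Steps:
s(m) = -5 + m
z(x) = -4 + x (z(x) = x - 4 = -4 + x)
S(k) = 4 - k (S(k) = (-4 + k)*(-1) = 4 - k)
(-90 + (z(3) + S(-1)*s(-2)))*36 = (-90 + ((-4 + 3) + (4 - 1*(-1))*(-5 - 2)))*36 = (-90 + (-1 + (4 + 1)*(-7)))*36 = (-90 + (-1 + 5*(-7)))*36 = (-90 + (-1 - 35))*36 = (-90 - 36)*36 = -126*36 = -4536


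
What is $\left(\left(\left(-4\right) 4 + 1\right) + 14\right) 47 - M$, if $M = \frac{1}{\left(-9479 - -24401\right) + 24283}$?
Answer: $- \frac{1842636}{39205} \approx -47.0$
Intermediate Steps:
$M = \frac{1}{39205}$ ($M = \frac{1}{\left(-9479 + 24401\right) + 24283} = \frac{1}{14922 + 24283} = \frac{1}{39205} \approx 2.5507 \cdot 10^{-5}$)
$\left(\left(\left(-4\right) 4 + 1\right) + 14\right) 47 - M = \left(\left(\left(-4\right) 4 + 1\right) + 14\right) 47 - \frac{1}{39205} = \left(\left(-16 + 1\right) + 14\right) 47 - \frac{1}{39205} = \left(-15 + 14\right) 47 - \frac{1}{39205} = \left(-1\right) 47 - \frac{1}{39205} = -47 - \frac{1}{39205} = - \frac{1842636}{39205}$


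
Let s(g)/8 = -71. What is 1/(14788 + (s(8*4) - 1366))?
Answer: 1/12854 ≈ 7.7797e-5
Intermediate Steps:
s(g) = -568 (s(g) = 8*(-71) = -568)
1/(14788 + (s(8*4) - 1366)) = 1/(14788 + (-568 - 1366)) = 1/(14788 - 1934) = 1/12854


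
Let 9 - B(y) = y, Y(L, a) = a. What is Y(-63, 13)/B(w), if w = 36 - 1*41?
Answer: 13/14 ≈ 0.92857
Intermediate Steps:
w = -5 (w = 36 - 41 = -5)
B(y) = 9 - y
Y(-63, 13)/B(w) = 13/(9 - 1*(-5)) = 13/(9 + 5) = 13/14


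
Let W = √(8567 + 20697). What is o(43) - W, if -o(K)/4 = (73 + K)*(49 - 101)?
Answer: 24128 - 4*√1829 ≈ 23957.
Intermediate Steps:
o(K) = 15184 + 208*K (o(K) = -4*(73 + K)*(49 - 101) = -4*(73 + K)*(-52) = -4*(-3796 - 52*K) = 15184 + 208*K)
W = 4*√1829 (W = √29264 = 4*√1829 ≈ 171.07)
o(43) - W = (15184 + 208*43) - 4*√1829 = (15184 + 8944) - 4*√1829 = 24128 - 4*√1829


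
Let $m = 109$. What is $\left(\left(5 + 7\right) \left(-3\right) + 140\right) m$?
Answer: $11336$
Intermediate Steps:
$\left(\left(5 + 7\right) \left(-3\right) + 140\right) m = \left(\left(5 + 7\right) \left(-3\right) + 140\right) 109 = \left(12 \left(-3\right) + 140\right) 109 = \left(-36 + 140\right) 109 = 104 \cdot 109 = 11336$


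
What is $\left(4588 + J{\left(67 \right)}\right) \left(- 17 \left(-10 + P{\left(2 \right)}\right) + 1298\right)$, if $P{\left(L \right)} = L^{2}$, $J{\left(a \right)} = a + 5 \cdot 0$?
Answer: $6517000$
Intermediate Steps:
$J{\left(a \right)} = a$ ($J{\left(a \right)} = a + 0 = a$)
$\left(4588 + J{\left(67 \right)}\right) \left(- 17 \left(-10 + P{\left(2 \right)}\right) + 1298\right) = \left(4588 + 67\right) \left(- 17 \left(-10 + 2^{2}\right) + 1298\right) = 4655 \left(- 17 \left(-10 + 4\right) + 1298\right) = 4655 \left(\left(-17\right) \left(-6\right) + 1298\right) = 4655 \left(102 + 1298\right) = 4655 \cdot 1400 = 6517000$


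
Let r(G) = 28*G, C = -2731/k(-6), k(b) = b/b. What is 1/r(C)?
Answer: -1/76468 ≈ -1.3077e-5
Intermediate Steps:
k(b) = 1
C = -2731 (C = -2731/1 = -2731*1 = -2731)
1/r(C) = 1/(28*(-2731)) = 1/(-76468) = -1/76468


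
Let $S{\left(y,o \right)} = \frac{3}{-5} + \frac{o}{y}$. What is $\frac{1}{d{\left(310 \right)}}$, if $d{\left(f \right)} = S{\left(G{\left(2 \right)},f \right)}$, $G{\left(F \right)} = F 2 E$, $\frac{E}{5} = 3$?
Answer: $\frac{30}{137} \approx 0.21898$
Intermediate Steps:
$E = 15$ ($E = 5 \cdot 3 = 15$)
$G{\left(F \right)} = 30 F$ ($G{\left(F \right)} = F 2 \cdot 15 = 2 F 15 = 30 F$)
$S{\left(y,o \right)} = - \frac{3}{5} + \frac{o}{y}$ ($S{\left(y,o \right)} = 3 \left(- \frac{1}{5}\right) + \frac{o}{y} = - \frac{3}{5} + \frac{o}{y}$)
$d{\left(f \right)} = - \frac{3}{5} + \frac{f}{60}$ ($d{\left(f \right)} = - \frac{3}{5} + \frac{f}{30 \cdot 2} = - \frac{3}{5} + \frac{f}{60}$)
$\frac{1}{d{\left(310 \right)}} = \frac{1}{- \frac{3}{5} + \frac{1}{60} \cdot 310} = \frac{1}{- \frac{3}{5} + \frac{31}{6}} = \frac{1}{\frac{137}{30}} = \frac{30}{137}$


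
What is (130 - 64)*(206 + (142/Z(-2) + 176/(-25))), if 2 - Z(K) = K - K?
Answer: 445434/25 ≈ 17817.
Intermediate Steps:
Z(K) = 2 (Z(K) = 2 - (K - K) = 2 - 1*0 = 2 + 0 = 2)
(130 - 64)*(206 + (142/Z(-2) + 176/(-25))) = (130 - 64)*(206 + (142/2 + 176/(-25))) = 66*(206 + (142*(½) + 176*(-1/25))) = 66*(206 + (71 - 176/25)) = 66*(206 + 1599/25) = 66*(6749/25) = 445434/25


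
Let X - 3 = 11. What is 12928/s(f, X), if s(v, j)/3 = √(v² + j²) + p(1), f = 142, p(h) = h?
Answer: -12928/61077 + 25856*√5090/61077 ≈ 29.991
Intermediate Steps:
X = 14 (X = 3 + 11 = 14)
s(v, j) = 3 + 3*√(j² + v²) (s(v, j) = 3*(√(v² + j²) + 1) = 3*(√(j² + v²) + 1) = 3*(1 + √(j² + v²)) = 3 + 3*√(j² + v²))
12928/s(f, X) = 12928/(3 + 3*√(14² + 142²)) = 12928/(3 + 3*√(196 + 20164)) = 12928/(3 + 3*√20360) = 12928/(3 + 3*(2*√5090)) = 12928/(3 + 6*√5090)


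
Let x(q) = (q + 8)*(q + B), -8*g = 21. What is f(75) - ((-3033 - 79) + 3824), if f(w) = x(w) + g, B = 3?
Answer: 46075/8 ≈ 5759.4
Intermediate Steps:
g = -21/8 (g = -⅛*21 = -21/8 ≈ -2.6250)
x(q) = (3 + q)*(8 + q) (x(q) = (q + 8)*(q + 3) = (8 + q)*(3 + q) = (3 + q)*(8 + q))
f(w) = 171/8 + w² + 11*w (f(w) = (24 + w² + 11*w) - 21/8 = 171/8 + w² + 11*w)
f(75) - ((-3033 - 79) + 3824) = (171/8 + 75² + 11*75) - ((-3033 - 79) + 3824) = (171/8 + 5625 + 825) - (-3112 + 3824) = 51771/8 - 1*712 = 51771/8 - 712 = 46075/8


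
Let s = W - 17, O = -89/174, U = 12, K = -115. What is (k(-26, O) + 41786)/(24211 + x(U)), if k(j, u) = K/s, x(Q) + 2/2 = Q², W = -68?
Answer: 236795/138006 ≈ 1.7158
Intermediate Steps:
O = -89/174 (O = -89*1/174 = -89/174 ≈ -0.51149)
x(Q) = -1 + Q²
s = -85 (s = -68 - 17 = -85)
k(j, u) = 23/17 (k(j, u) = -115/(-85) = -115*(-1/85) = 23/17)
(k(-26, O) + 41786)/(24211 + x(U)) = (23/17 + 41786)/(24211 + (-1 + 12²)) = 710385/(17*(24211 + (-1 + 144))) = 710385/(17*(24211 + 143)) = (710385/17)/24354 = (710385/17)*(1/24354) = 236795/138006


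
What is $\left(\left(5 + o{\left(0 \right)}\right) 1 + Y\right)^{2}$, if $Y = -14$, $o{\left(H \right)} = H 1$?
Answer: $81$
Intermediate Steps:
$o{\left(H \right)} = H$
$\left(\left(5 + o{\left(0 \right)}\right) 1 + Y\right)^{2} = \left(\left(5 + 0\right) 1 - 14\right)^{2} = \left(5 \cdot 1 - 14\right)^{2} = \left(5 - 14\right)^{2} = \left(-9\right)^{2} = 81$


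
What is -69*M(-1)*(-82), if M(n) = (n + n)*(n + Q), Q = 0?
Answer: 11316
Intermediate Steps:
M(n) = 2*n² (M(n) = (n + n)*(n + 0) = (2*n)*n = 2*n²)
-69*M(-1)*(-82) = -138*(-1)²*(-82) = -138*(-82) = 11316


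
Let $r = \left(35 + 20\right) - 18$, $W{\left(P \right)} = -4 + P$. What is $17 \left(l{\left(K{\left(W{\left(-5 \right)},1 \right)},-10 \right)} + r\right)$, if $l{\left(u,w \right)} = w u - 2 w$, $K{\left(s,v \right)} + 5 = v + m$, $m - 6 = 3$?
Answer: $119$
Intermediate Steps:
$m = 9$ ($m = 6 + 3 = 9$)
$K{\left(s,v \right)} = 4 + v$ ($K{\left(s,v \right)} = -5 + \left(v + 9\right) = -5 + \left(9 + v\right) = 4 + v$)
$l{\left(u,w \right)} = - 2 w + u w$ ($l{\left(u,w \right)} = u w - 2 w = - 2 w + u w$)
$r = 37$ ($r = 55 - 18 = 37$)
$17 \left(l{\left(K{\left(W{\left(-5 \right)},1 \right)},-10 \right)} + r\right) = 17 \left(- 10 \left(-2 + \left(4 + 1\right)\right) + 37\right) = 17 \left(- 10 \left(-2 + 5\right) + 37\right) = 17 \left(\left(-10\right) 3 + 37\right) = 17 \left(-30 + 37\right) = 17 \cdot 7 = 119$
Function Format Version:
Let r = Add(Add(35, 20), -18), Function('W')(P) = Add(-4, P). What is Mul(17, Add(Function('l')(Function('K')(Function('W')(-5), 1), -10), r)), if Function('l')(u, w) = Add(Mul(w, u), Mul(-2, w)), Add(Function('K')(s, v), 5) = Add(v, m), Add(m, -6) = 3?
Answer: 119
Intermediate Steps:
m = 9 (m = Add(6, 3) = 9)
Function('K')(s, v) = Add(4, v) (Function('K')(s, v) = Add(-5, Add(v, 9)) = Add(-5, Add(9, v)) = Add(4, v))
Function('l')(u, w) = Add(Mul(-2, w), Mul(u, w)) (Function('l')(u, w) = Add(Mul(u, w), Mul(-2, w)) = Add(Mul(-2, w), Mul(u, w)))
r = 37 (r = Add(55, -18) = 37)
Mul(17, Add(Function('l')(Function('K')(Function('W')(-5), 1), -10), r)) = Mul(17, Add(Mul(-10, Add(-2, Add(4, 1))), 37)) = Mul(17, Add(Mul(-10, Add(-2, 5)), 37)) = Mul(17, Add(Mul(-10, 3), 37)) = Mul(17, Add(-30, 37)) = Mul(17, 7) = 119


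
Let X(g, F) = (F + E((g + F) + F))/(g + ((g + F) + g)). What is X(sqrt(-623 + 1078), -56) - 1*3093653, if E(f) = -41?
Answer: -423831237/137 - 291*sqrt(455)/959 ≈ -3.0937e+6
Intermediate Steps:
X(g, F) = (-41 + F)/(F + 3*g) (X(g, F) = (F - 41)/(g + ((g + F) + g)) = (-41 + F)/(g + ((F + g) + g)) = (-41 + F)/(g + (F + 2*g)) = (-41 + F)/(F + 3*g))
X(sqrt(-623 + 1078), -56) - 1*3093653 = (-41 - 56)/(-56 + 3*sqrt(-623 + 1078)) - 1*3093653 = -97/(-56 + 3*sqrt(455)) - 3093653 = -3093653 - 97/(-56 + 3*sqrt(455))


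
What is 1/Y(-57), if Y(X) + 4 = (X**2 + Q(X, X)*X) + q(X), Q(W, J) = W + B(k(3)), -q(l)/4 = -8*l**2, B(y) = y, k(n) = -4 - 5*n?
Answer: 1/111545 ≈ 8.9650e-6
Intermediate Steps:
q(l) = 32*l**2 (q(l) = -(-32)*l**2 = 32*l**2)
Q(W, J) = -19 + W (Q(W, J) = W + (-4 - 5*3) = W + (-4 - 15) = W - 19 = -19 + W)
Y(X) = -4 + 33*X**2 + X*(-19 + X) (Y(X) = -4 + ((X**2 + (-19 + X)*X) + 32*X**2) = -4 + ((X**2 + X*(-19 + X)) + 32*X**2) = -4 + (33*X**2 + X*(-19 + X)) = -4 + 33*X**2 + X*(-19 + X))
1/Y(-57) = 1/(-4 - 19*(-57) + 34*(-57)**2) = 1/(-4 + 1083 + 34*3249) = 1/(-4 + 1083 + 110466) = 1/111545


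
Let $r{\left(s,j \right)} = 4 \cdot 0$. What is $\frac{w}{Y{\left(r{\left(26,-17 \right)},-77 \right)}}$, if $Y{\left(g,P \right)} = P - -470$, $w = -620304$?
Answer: $- \frac{206768}{131} \approx -1578.4$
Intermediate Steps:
$r{\left(s,j \right)} = 0$
$Y{\left(g,P \right)} = 470 + P$ ($Y{\left(g,P \right)} = P + 470 = 470 + P$)
$\frac{w}{Y{\left(r{\left(26,-17 \right)},-77 \right)}} = - \frac{620304}{470 - 77} = - \frac{620304}{393} = \left(-620304\right) \frac{1}{393} = - \frac{206768}{131}$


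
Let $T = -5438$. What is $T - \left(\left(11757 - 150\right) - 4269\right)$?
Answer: $-12776$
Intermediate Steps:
$T - \left(\left(11757 - 150\right) - 4269\right) = -5438 - \left(\left(11757 - 150\right) - 4269\right) = -5438 - \left(11607 - 4269\right) = -5438 - 7338 = -12776$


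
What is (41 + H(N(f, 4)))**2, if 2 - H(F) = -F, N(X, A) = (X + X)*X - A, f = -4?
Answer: 5041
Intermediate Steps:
N(X, A) = -A + 2*X**2 (N(X, A) = (2*X)*X - A = 2*X**2 - A = -A + 2*X**2)
H(F) = 2 + F (H(F) = 2 - (-1)*F = 2 + F)
(41 + H(N(f, 4)))**2 = (41 + (2 + (-1*4 + 2*(-4)**2)))**2 = (41 + (2 + (-4 + 2*16)))**2 = (41 + (2 + (-4 + 32)))**2 = (41 + (2 + 28))**2 = (41 + 30)**2 = 71**2 = 5041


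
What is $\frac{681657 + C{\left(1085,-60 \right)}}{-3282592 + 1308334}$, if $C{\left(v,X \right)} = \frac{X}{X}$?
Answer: $- \frac{340829}{987129} \approx -0.34527$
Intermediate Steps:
$C{\left(v,X \right)} = 1$
$\frac{681657 + C{\left(1085,-60 \right)}}{-3282592 + 1308334} = \frac{681657 + 1}{-3282592 + 1308334} = \frac{681658}{-1974258} = 681658 \left(- \frac{1}{1974258}\right) = - \frac{340829}{987129}$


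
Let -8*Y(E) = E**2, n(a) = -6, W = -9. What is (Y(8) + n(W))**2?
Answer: 196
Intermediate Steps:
Y(E) = -E**2/8
(Y(8) + n(W))**2 = (-1/8*8**2 - 6)**2 = (-1/8*64 - 6)**2 = (-8 - 6)**2 = (-14)**2 = 196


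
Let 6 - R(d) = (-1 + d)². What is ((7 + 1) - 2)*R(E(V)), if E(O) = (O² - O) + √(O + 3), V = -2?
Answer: -180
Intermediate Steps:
E(O) = O² + √(3 + O) - O (E(O) = (O² - O) + √(3 + O) = O² + √(3 + O) - O)
R(d) = 6 - (-1 + d)²
((7 + 1) - 2)*R(E(V)) = ((7 + 1) - 2)*(6 - (-1 + ((-2)² + √(3 - 2) - 1*(-2)))²) = (8 - 2)*(6 - (-1 + (4 + √1 + 2))²) = 6*(6 - (-1 + (4 + 1 + 2))²) = 6*(6 - (-1 + 7)²) = 6*(6 - 1*6²) = 6*(6 - 1*36) = 6*(6 - 36) = 6*(-30) = -180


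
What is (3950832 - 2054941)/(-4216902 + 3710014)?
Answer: -1895891/506888 ≈ -3.7403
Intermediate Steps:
(3950832 - 2054941)/(-4216902 + 3710014) = 1895891/(-506888) = 1895891*(-1/506888) = -1895891/506888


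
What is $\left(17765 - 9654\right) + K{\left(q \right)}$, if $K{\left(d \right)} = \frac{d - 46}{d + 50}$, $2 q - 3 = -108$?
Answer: $\frac{40752}{5} \approx 8150.4$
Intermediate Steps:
$q = - \frac{105}{2}$ ($q = \frac{3}{2} + \frac{1}{2} \left(-108\right) = \frac{3}{2} - 54 = - \frac{105}{2} \approx -52.5$)
$K{\left(d \right)} = \frac{-46 + d}{50 + d}$
$\left(17765 - 9654\right) + K{\left(q \right)} = \left(17765 - 9654\right) + \frac{-46 - \frac{105}{2}}{50 - \frac{105}{2}} = 8111 + \frac{1}{- \frac{5}{2}} \left(- \frac{197}{2}\right) = 8111 - - \frac{197}{5} = 8111 + \frac{197}{5} = \frac{40752}{5}$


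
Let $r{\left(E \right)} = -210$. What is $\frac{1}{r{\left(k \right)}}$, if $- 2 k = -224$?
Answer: $- \frac{1}{210} \approx -0.0047619$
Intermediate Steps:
$k = 112$ ($k = \left(- \frac{1}{2}\right) \left(-224\right) = 112$)
$\frac{1}{r{\left(k \right)}} = \frac{1}{-210} = - \frac{1}{210}$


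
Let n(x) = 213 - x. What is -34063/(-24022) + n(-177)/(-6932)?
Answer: 28344517/20815063 ≈ 1.3617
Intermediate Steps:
-34063/(-24022) + n(-177)/(-6932) = -34063/(-24022) + (213 - 1*(-177))/(-6932) = -34063*(-1/24022) + (213 + 177)*(-1/6932) = 34063/24022 + 390*(-1/6932) = 34063/24022 - 195/3466 = 28344517/20815063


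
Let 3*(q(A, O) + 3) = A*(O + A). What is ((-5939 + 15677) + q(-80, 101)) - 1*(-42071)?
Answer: 51246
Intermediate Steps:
q(A, O) = -3 + A*(A + O)/3 (q(A, O) = -3 + (A*(O + A))/3 = -3 + (A*(A + O))/3 = -3 + A*(A + O)/3)
((-5939 + 15677) + q(-80, 101)) - 1*(-42071) = ((-5939 + 15677) + (-3 + (⅓)*(-80)² + (⅓)*(-80)*101)) - 1*(-42071) = (9738 + (-3 + (⅓)*6400 - 8080/3)) + 42071 = (9738 + (-3 + 6400/3 - 8080/3)) + 42071 = (9738 - 563) + 42071 = 9175 + 42071 = 51246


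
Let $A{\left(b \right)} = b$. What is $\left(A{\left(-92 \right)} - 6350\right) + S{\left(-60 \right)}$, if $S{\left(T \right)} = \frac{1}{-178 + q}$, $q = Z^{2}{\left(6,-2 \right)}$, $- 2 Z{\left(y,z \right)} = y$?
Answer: $- \frac{1088699}{169} \approx -6442.0$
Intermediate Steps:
$Z{\left(y,z \right)} = - \frac{y}{2}$
$q = 9$ ($q = \left(\left(- \frac{1}{2}\right) 6\right)^{2} = \left(-3\right)^{2} = 9$)
$S{\left(T \right)} = - \frac{1}{169}$ ($S{\left(T \right)} = \frac{1}{-178 + 9} = \frac{1}{-169} = - \frac{1}{169}$)
$\left(A{\left(-92 \right)} - 6350\right) + S{\left(-60 \right)} = \left(-92 - 6350\right) - \frac{1}{169} = -6442 - \frac{1}{169} = - \frac{1088699}{169}$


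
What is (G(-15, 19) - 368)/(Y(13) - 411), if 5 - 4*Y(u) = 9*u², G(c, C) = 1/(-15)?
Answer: 5521/11850 ≈ 0.46591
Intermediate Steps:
G(c, C) = -1/15
Y(u) = 5/4 - 9*u²/4
(G(-15, 19) - 368)/(Y(13) - 411) = (-1/15 - 368)/((5/4 - 9/4*13²) - 411) = -5521/(15*((5/4 - 9/4*169) - 411)) = -5521/(15*((5/4 - 1521/4) - 411)) = -5521/(15*(-379 - 411)) = -5521/15/(-790) = -5521/15*(-1/790) = 5521/11850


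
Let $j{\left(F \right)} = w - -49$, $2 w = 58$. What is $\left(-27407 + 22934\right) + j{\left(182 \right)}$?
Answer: $-4395$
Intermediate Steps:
$w = 29$ ($w = \frac{1}{2} \cdot 58 = 29$)
$j{\left(F \right)} = 78$ ($j{\left(F \right)} = 29 - -49 = 29 + 49 = 78$)
$\left(-27407 + 22934\right) + j{\left(182 \right)} = \left(-27407 + 22934\right) + 78 = -4473 + 78 = -4395$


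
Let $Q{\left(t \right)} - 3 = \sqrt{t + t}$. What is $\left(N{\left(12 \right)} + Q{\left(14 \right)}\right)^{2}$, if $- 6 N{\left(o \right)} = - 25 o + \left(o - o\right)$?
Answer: $2837 + 212 \sqrt{7} \approx 3397.9$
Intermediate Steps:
$Q{\left(t \right)} = 3 + \sqrt{2} \sqrt{t}$ ($Q{\left(t \right)} = 3 + \sqrt{t + t} = 3 + \sqrt{2 t} = 3 + \sqrt{2} \sqrt{t}$)
$N{\left(o \right)} = \frac{25 o}{6}$ ($N{\left(o \right)} = - \frac{- 25 o + \left(o - o\right)}{6} = - \frac{- 25 o + 0}{6} = - \frac{\left(-25\right) o}{6} = \frac{25 o}{6}$)
$\left(N{\left(12 \right)} + Q{\left(14 \right)}\right)^{2} = \left(\frac{25}{6} \cdot 12 + \left(3 + \sqrt{2} \sqrt{14}\right)\right)^{2} = \left(50 + \left(3 + 2 \sqrt{7}\right)\right)^{2} = \left(53 + 2 \sqrt{7}\right)^{2}$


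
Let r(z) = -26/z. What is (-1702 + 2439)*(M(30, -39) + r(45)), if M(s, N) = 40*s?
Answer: 39778838/45 ≈ 8.8397e+5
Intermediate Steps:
(-1702 + 2439)*(M(30, -39) + r(45)) = (-1702 + 2439)*(40*30 - 26/45) = 737*(1200 - 26*1/45) = 737*(1200 - 26/45) = 737*(53974/45) = 39778838/45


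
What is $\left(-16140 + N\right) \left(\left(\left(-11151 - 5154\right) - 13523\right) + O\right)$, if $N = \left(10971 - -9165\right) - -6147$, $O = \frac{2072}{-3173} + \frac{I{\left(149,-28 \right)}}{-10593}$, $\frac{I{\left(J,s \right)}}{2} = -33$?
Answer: $- \frac{102719719945290}{339511} \approx -3.0255 \cdot 10^{8}$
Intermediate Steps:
$I{\left(J,s \right)} = -66$ ($I{\left(J,s \right)} = 2 \left(-33\right) = -66$)
$O = - \frac{658766}{1018533}$ ($O = \frac{2072}{-3173} - \frac{66}{-10593} = 2072 \left(- \frac{1}{3173}\right) - - \frac{2}{321} = - \frac{2072}{3173} + \frac{2}{321} = - \frac{658766}{1018533} \approx -0.64678$)
$N = 26283$ ($N = \left(10971 + 9165\right) + 6147 = 20136 + 6147 = 26283$)
$\left(-16140 + N\right) \left(\left(\left(-11151 - 5154\right) - 13523\right) + O\right) = \left(-16140 + 26283\right) \left(\left(\left(-11151 - 5154\right) - 13523\right) - \frac{658766}{1018533}\right) = 10143 \left(\left(-16305 - 13523\right) - \frac{658766}{1018533}\right) = 10143 \left(-29828 - \frac{658766}{1018533}\right) = 10143 \left(- \frac{30381461090}{1018533}\right) = - \frac{102719719945290}{339511}$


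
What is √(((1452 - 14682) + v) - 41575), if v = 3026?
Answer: I*√51779 ≈ 227.55*I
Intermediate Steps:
√(((1452 - 14682) + v) - 41575) = √(((1452 - 14682) + 3026) - 41575) = √((-13230 + 3026) - 41575) = √(-10204 - 41575) = √(-51779) = I*√51779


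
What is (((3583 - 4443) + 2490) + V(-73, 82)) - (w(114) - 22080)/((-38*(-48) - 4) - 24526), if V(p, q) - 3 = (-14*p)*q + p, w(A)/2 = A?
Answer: 969126566/11353 ≈ 85363.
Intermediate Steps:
w(A) = 2*A
V(p, q) = 3 + p - 14*p*q (V(p, q) = 3 + ((-14*p)*q + p) = 3 + (-14*p*q + p) = 3 + (p - 14*p*q) = 3 + p - 14*p*q)
(((3583 - 4443) + 2490) + V(-73, 82)) - (w(114) - 22080)/((-38*(-48) - 4) - 24526) = (((3583 - 4443) + 2490) + (3 - 73 - 14*(-73)*82)) - (2*114 - 22080)/((-38*(-48) - 4) - 24526) = ((-860 + 2490) + (3 - 73 + 83804)) - (228 - 22080)/((1824 - 4) - 24526) = (1630 + 83734) - (-21852)/(1820 - 24526) = 85364 - (-21852)/(-22706) = 85364 - (-21852)*(-1)/22706 = 85364 - 1*10926/11353 = 85364 - 10926/11353 = 969126566/11353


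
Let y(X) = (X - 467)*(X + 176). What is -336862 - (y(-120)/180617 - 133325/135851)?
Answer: -8265554370114157/24537000067 ≈ -3.3686e+5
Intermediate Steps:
y(X) = (-467 + X)*(176 + X)
-336862 - (y(-120)/180617 - 133325/135851) = -336862 - ((-82192 + (-120)**2 - 291*(-120))/180617 - 133325/135851) = -336862 - ((-82192 + 14400 + 34920)*(1/180617) - 133325*1/135851) = -336862 - (-32872*1/180617 - 133325/135851) = -336862 - (-32872/180617 - 133325/135851) = -336862 - 1*(-28546455597/24537000067) = -336862 + 28546455597/24537000067 = -8265554370114157/24537000067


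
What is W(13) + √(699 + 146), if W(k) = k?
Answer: 13 + 13*√5 ≈ 42.069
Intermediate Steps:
W(13) + √(699 + 146) = 13 + √(699 + 146) = 13 + √845 = 13 + 13*√5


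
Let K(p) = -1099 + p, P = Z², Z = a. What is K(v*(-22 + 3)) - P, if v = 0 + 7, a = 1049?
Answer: -1101633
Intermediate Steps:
Z = 1049
v = 7
P = 1100401 (P = 1049² = 1100401)
K(v*(-22 + 3)) - P = (-1099 + 7*(-22 + 3)) - 1*1100401 = (-1099 + 7*(-19)) - 1100401 = (-1099 - 133) - 1100401 = -1232 - 1100401 = -1101633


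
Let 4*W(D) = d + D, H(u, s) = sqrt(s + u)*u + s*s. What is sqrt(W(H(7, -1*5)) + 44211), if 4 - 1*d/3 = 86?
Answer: sqrt(176623 + 7*sqrt(2))/2 ≈ 210.14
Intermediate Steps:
d = -246 (d = 12 - 3*86 = 12 - 258 = -246)
H(u, s) = s**2 + u*sqrt(s + u) (H(u, s) = u*sqrt(s + u) + s**2 = s**2 + u*sqrt(s + u))
W(D) = -123/2 + D/4 (W(D) = (-246 + D)/4 = -123/2 + D/4)
sqrt(W(H(7, -1*5)) + 44211) = sqrt((-123/2 + ((-1*5)**2 + 7*sqrt(-1*5 + 7))/4) + 44211) = sqrt((-123/2 + ((-5)**2 + 7*sqrt(-5 + 7))/4) + 44211) = sqrt((-123/2 + (25 + 7*sqrt(2))/4) + 44211) = sqrt((-123/2 + (25/4 + 7*sqrt(2)/4)) + 44211) = sqrt((-221/4 + 7*sqrt(2)/4) + 44211) = sqrt(176623/4 + 7*sqrt(2)/4)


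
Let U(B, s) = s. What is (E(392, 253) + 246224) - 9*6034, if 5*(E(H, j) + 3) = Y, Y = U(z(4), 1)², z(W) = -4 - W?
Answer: 959576/5 ≈ 1.9192e+5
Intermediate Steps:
Y = 1 (Y = 1² = 1)
E(H, j) = -14/5 (E(H, j) = -3 + (⅕)*1 = -3 + ⅕ = -14/5)
(E(392, 253) + 246224) - 9*6034 = (-14/5 + 246224) - 9*6034 = 1231106/5 - 54306 = 959576/5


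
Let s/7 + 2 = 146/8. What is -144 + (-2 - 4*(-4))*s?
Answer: 2897/2 ≈ 1448.5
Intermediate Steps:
s = 455/4 (s = -14 + 7*(146/8) = -14 + 7*(146*(1/8)) = -14 + 7*(73/4) = -14 + 511/4 = 455/4 ≈ 113.75)
-144 + (-2 - 4*(-4))*s = -144 + (-2 - 4*(-4))*(455/4) = -144 + (-2 + 16)*(455/4) = -144 + 14*(455/4) = -144 + 3185/2 = 2897/2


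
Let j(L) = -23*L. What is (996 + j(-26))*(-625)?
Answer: -996250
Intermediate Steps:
(996 + j(-26))*(-625) = (996 - 23*(-26))*(-625) = (996 + 598)*(-625) = 1594*(-625) = -996250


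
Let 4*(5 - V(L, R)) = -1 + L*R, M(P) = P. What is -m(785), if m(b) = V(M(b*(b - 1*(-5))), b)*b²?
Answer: 299989255053025/4 ≈ 7.4997e+13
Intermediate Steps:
V(L, R) = 21/4 - L*R/4 (V(L, R) = 5 - (-1 + L*R)/4 = 5 + (¼ - L*R/4) = 21/4 - L*R/4)
m(b) = b²*(21/4 - b²*(5 + b)/4) (m(b) = (21/4 - b*(b - 1*(-5))*b/4)*b² = (21/4 - b*(b + 5)*b/4)*b² = (21/4 - b*(5 + b)*b/4)*b² = (21/4 - b²*(5 + b)/4)*b² = b²*(21/4 - b²*(5 + b)/4))
-m(785) = -785²*(21 - 1*785²*(5 + 785))/4 = -616225*(21 - 1*616225*790)/4 = -616225*(21 - 486817750)/4 = -616225*(-486817729)/4 = -1*(-299989255053025/4) = 299989255053025/4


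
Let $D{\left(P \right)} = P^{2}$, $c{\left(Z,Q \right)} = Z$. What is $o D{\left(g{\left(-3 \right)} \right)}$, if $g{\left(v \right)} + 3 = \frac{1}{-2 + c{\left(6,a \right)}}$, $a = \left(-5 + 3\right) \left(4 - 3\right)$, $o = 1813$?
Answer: $\frac{219373}{16} \approx 13711.0$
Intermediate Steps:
$a = -2$ ($a = \left(-2\right) 1 = -2$)
$g{\left(v \right)} = - \frac{11}{4}$ ($g{\left(v \right)} = -3 + \frac{1}{-2 + 6} = -3 + \frac{1}{4} = - \frac{11}{4}$)
$o D{\left(g{\left(-3 \right)} \right)} = 1813 \left(- \frac{11}{4}\right)^{2} = 1813 \cdot \frac{121}{16} = \frac{219373}{16}$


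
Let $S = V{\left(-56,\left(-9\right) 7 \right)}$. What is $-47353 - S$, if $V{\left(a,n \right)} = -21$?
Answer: $-47332$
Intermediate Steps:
$S = -21$
$-47353 - S = -47353 - -21 = -47353 + 21 = -47332$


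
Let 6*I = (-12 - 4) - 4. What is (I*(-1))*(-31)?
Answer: -310/3 ≈ -103.33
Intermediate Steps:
I = -10/3 (I = ((-12 - 4) - 4)/6 = (-16 - 4)/6 = (⅙)*(-20) = -10/3 ≈ -3.3333)
(I*(-1))*(-31) = -10/3*(-1)*(-31) = (10/3)*(-31) = -310/3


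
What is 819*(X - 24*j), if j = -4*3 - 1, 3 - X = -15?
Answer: 270270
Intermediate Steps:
X = 18 (X = 3 - 1*(-15) = 3 + 15 = 18)
j = -13 (j = -12 - 1 = -13)
819*(X - 24*j) = 819*(18 - 24*(-13)) = 819*(18 + 312) = 819*330 = 270270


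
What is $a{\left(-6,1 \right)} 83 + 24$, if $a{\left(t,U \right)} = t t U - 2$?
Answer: $2846$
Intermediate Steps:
$a{\left(t,U \right)} = -2 + U t^{2}$ ($a{\left(t,U \right)} = t^{2} U - 2 = U t^{2} - 2 = -2 + U t^{2}$)
$a{\left(-6,1 \right)} 83 + 24 = \left(-2 + 1 \left(-6\right)^{2}\right) 83 + 24 = \left(-2 + 1 \cdot 36\right) 83 + 24 = \left(-2 + 36\right) 83 + 24 = 34 \cdot 83 + 24 = 2822 + 24 = 2846$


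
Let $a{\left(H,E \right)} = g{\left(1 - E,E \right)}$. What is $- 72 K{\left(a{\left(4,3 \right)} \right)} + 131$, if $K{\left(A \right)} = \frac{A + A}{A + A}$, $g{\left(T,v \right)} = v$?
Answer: $59$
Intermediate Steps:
$a{\left(H,E \right)} = E$
$K{\left(A \right)} = 1$ ($K{\left(A \right)} = \frac{2 A}{2 A} = 2 A \frac{1}{2 A} = 1$)
$- 72 K{\left(a{\left(4,3 \right)} \right)} + 131 = \left(-72\right) 1 + 131 = -72 + 131 = 59$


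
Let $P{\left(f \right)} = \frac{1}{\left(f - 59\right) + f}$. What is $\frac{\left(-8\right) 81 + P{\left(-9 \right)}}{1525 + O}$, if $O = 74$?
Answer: $- \frac{1217}{3003} \approx -0.40526$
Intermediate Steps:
$P{\left(f \right)} = \frac{1}{-59 + 2 f}$ ($P{\left(f \right)} = \frac{1}{\left(-59 + f\right) + f} = \frac{1}{-59 + 2 f}$)
$\frac{\left(-8\right) 81 + P{\left(-9 \right)}}{1525 + O} = \frac{\left(-8\right) 81 + \frac{1}{-59 + 2 \left(-9\right)}}{1525 + 74} = \frac{-648 + \frac{1}{-59 - 18}}{1599} = \left(-648 + \frac{1}{-77}\right) \frac{1}{1599} = \left(-648 - \frac{1}{77}\right) \frac{1}{1599} = \left(- \frac{49897}{77}\right) \frac{1}{1599} = - \frac{1217}{3003}$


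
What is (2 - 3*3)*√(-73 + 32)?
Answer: -7*I*√41 ≈ -44.822*I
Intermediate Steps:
(2 - 3*3)*√(-73 + 32) = (2 - 1*9)*√(-41) = (2 - 9)*(I*√41) = -7*I*√41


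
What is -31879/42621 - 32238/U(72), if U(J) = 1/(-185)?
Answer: 254192890751/42621 ≈ 5.9640e+6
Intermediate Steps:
U(J) = -1/185
-31879/42621 - 32238/U(72) = -31879/42621 - 32238/(-1/185) = -31879*1/42621 - 32238*(-185) = -31879/42621 + 5964030 = 254192890751/42621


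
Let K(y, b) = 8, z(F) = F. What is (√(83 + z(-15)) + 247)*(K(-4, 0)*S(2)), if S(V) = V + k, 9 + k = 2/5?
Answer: -65208/5 - 528*√17/5 ≈ -13477.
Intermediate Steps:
k = -43/5 (k = -9 + 2/5 = -9 + 2*(⅕) = -9 + ⅖ = -43/5 ≈ -8.6000)
S(V) = -43/5 + V (S(V) = V - 43/5 = -43/5 + V)
(√(83 + z(-15)) + 247)*(K(-4, 0)*S(2)) = (√(83 - 15) + 247)*(8*(-43/5 + 2)) = (√68 + 247)*(8*(-33/5)) = (2*√17 + 247)*(-264/5) = (247 + 2*√17)*(-264/5) = -65208/5 - 528*√17/5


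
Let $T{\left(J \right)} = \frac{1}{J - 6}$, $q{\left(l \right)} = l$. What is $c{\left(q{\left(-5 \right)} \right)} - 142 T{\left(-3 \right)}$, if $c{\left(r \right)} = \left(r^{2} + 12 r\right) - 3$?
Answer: $- \frac{200}{9} \approx -22.222$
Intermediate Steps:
$T{\left(J \right)} = \frac{1}{-6 + J}$
$c{\left(r \right)} = -3 + r^{2} + 12 r$
$c{\left(q{\left(-5 \right)} \right)} - 142 T{\left(-3 \right)} = \left(-3 + \left(-5\right)^{2} + 12 \left(-5\right)\right) - \frac{142}{-6 - 3} = \left(-3 + 25 - 60\right) - \frac{142}{-9} = -38 - - \frac{142}{9} = -38 + \frac{142}{9} = - \frac{200}{9}$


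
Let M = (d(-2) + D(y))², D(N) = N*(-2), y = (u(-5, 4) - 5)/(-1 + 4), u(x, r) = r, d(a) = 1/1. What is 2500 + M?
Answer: 22525/9 ≈ 2502.8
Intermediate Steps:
d(a) = 1
y = -⅓ (y = (4 - 5)/(-1 + 4) = -1/3 = -1*⅓ = -⅓ ≈ -0.33333)
D(N) = -2*N
M = 25/9 (M = (1 - 2*(-⅓))² = (1 + ⅔)² = (5/3)² = 25/9 ≈ 2.7778)
2500 + M = 2500 + 25/9 = 22525/9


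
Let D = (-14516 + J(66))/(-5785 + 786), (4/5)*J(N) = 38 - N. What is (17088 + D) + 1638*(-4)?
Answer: 52684015/4999 ≈ 10539.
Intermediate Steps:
J(N) = 95/2 - 5*N/4 (J(N) = 5*(38 - N)/4 = 95/2 - 5*N/4)
D = 14551/4999 (D = (-14516 + (95/2 - 5/4*66))/(-5785 + 786) = (-14516 + (95/2 - 165/2))/(-4999) = (-14516 - 35)*(-1/4999) = -14551*(-1/4999) = 14551/4999 ≈ 2.9108)
(17088 + D) + 1638*(-4) = (17088 + 14551/4999) + 1638*(-4) = 85437463/4999 - 6552 = 52684015/4999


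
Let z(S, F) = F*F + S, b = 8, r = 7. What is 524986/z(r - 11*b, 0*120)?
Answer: -524986/81 ≈ -6481.3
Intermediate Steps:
z(S, F) = S + F² (z(S, F) = F² + S = S + F²)
524986/z(r - 11*b, 0*120) = 524986/((7 - 11*8) + (0*120)²) = 524986/((7 - 88) + 0²) = 524986/(-81 + 0) = 524986/(-81) = 524986*(-1/81) = -524986/81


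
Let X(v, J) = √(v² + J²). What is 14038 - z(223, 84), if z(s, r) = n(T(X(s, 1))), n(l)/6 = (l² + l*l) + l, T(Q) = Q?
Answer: -582722 - 6*√49730 ≈ -5.8406e+5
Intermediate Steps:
X(v, J) = √(J² + v²)
n(l) = 6*l + 12*l² (n(l) = 6*((l² + l*l) + l) = 6*((l² + l²) + l) = 6*(2*l² + l) = 6*(l + 2*l²) = 6*l + 12*l²)
z(s, r) = 6*√(1 + s²)*(1 + 2*√(1 + s²)) (z(s, r) = 6*√(1² + s²)*(1 + 2*√(1² + s²)) = 6*√(1 + s²)*(1 + 2*√(1 + s²)))
14038 - z(223, 84) = 14038 - (12 + 6*√(1 + 223²) + 12*223²) = 14038 - (12 + 6*√(1 + 49729) + 12*49729) = 14038 - (12 + 6*√49730 + 596748) = 14038 - (596760 + 6*√49730) = 14038 + (-596760 - 6*√49730) = -582722 - 6*√49730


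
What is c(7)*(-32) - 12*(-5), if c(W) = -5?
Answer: 220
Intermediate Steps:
c(7)*(-32) - 12*(-5) = -5*(-32) - 12*(-5) = 160 + 60 = 220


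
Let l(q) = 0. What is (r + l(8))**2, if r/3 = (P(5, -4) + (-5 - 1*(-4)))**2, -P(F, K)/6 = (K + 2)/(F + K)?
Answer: 131769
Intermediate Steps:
P(F, K) = -6*(2 + K)/(F + K) (P(F, K) = -6*(K + 2)/(F + K) = -6*(2 + K)/(F + K))
r = 363 (r = 3*(6*(-2 - 1*(-4))/(5 - 4) + (-5 - 1*(-4)))**2 = 3*(6*(-2 + 4)/1 + (-5 + 4))**2 = 3*(6*1*2 - 1)**2 = 3*(12 - 1)**2 = 3*11**2 = 3*121 = 363)
(r + l(8))**2 = (363 + 0)**2 = 363**2 = 131769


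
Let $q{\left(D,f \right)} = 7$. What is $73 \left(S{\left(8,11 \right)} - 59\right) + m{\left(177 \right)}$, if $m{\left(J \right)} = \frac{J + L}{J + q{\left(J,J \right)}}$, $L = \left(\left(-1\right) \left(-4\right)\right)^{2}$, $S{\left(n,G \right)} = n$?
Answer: $- \frac{684839}{184} \approx -3721.9$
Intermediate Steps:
$L = 16$ ($L = 4^{2} = 16$)
$m{\left(J \right)} = \frac{16 + J}{7 + J}$ ($m{\left(J \right)} = \frac{J + 16}{J + 7} = \frac{16 + J}{7 + J}$)
$73 \left(S{\left(8,11 \right)} - 59\right) + m{\left(177 \right)} = 73 \left(8 - 59\right) + \frac{16 + 177}{7 + 177} = 73 \left(-51\right) + \frac{1}{184} \cdot 193 = -3723 + \frac{1}{184} \cdot 193 = -3723 + \frac{193}{184} = - \frac{684839}{184}$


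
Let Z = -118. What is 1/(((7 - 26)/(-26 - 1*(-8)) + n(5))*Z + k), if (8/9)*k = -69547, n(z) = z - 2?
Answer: -72/5667763 ≈ -1.2703e-5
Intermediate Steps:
n(z) = -2 + z
k = -625923/8 (k = (9/8)*(-69547) = -625923/8 ≈ -78240.)
1/(((7 - 26)/(-26 - 1*(-8)) + n(5))*Z + k) = 1/(((7 - 26)/(-26 - 1*(-8)) + (-2 + 5))*(-118) - 625923/8) = 1/((-19/(-26 + 8) + 3)*(-118) - 625923/8) = 1/((-19/(-18) + 3)*(-118) - 625923/8) = 1/((-19*(-1/18) + 3)*(-118) - 625923/8) = 1/((19/18 + 3)*(-118) - 625923/8) = 1/((73/18)*(-118) - 625923/8) = 1/(-4307/9 - 625923/8) = 1/(-5667763/72) = -72/5667763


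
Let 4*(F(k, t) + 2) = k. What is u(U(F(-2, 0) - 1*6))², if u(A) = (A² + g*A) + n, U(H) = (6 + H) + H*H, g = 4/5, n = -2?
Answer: 154849333081/6400 ≈ 2.4195e+7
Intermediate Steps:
F(k, t) = -2 + k/4
g = ⅘ (g = 4*(⅕) = ⅘ ≈ 0.80000)
U(H) = 6 + H + H² (U(H) = (6 + H) + H² = 6 + H + H²)
u(A) = -2 + A² + 4*A/5 (u(A) = (A² + 4*A/5) - 2 = -2 + A² + 4*A/5)
u(U(F(-2, 0) - 1*6))² = (-2 + (6 + ((-2 + (¼)*(-2)) - 1*6) + ((-2 + (¼)*(-2)) - 1*6)²)² + 4*(6 + ((-2 + (¼)*(-2)) - 1*6) + ((-2 + (¼)*(-2)) - 1*6)²)/5)² = (-2 + (6 + ((-2 - ½) - 6) + ((-2 - ½) - 6)²)² + 4*(6 + ((-2 - ½) - 6) + ((-2 - ½) - 6)²)/5)² = (-2 + (6 + (-5/2 - 6) + (-5/2 - 6)²)² + 4*(6 + (-5/2 - 6) + (-5/2 - 6)²)/5)² = (-2 + (6 - 17/2 + (-17/2)²)² + 4*(6 - 17/2 + (-17/2)²)/5)² = (-2 + (6 - 17/2 + 289/4)² + 4*(6 - 17/2 + 289/4)/5)² = (-2 + (279/4)² + (⅘)*(279/4))² = (-2 + 77841/16 + 279/5)² = (393509/80)² = 154849333081/6400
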